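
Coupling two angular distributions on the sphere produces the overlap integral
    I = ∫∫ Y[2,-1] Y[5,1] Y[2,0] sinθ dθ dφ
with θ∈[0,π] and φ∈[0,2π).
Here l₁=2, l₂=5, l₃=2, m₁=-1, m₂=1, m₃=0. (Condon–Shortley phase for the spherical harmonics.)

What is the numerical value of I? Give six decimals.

triangle: need 3≤l₃≤7, have 2; I=0

0.000000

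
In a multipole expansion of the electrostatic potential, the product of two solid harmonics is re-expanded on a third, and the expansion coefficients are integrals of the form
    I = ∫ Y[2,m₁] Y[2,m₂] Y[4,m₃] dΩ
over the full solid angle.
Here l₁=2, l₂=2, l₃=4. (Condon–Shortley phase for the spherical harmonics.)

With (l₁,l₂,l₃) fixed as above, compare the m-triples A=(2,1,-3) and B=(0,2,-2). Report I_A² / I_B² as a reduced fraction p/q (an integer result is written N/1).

Same 2,2,4: normalisation and zero-m 3j drop out of the ratio.
A: Δ: 0! 4! 4! / 9! → 1/630; sum: t=0:+1/144 = 1/144; 3j²(2 2 4; 2 1 -3) = Δ·Π!·Σ² = 1/18  (sign -1)
B: Δ: 0! 4! 4! / 9! → 1/630; sum: t=0:+1/96 = 1/96; 3j²(2 2 4; 0 2 -2) = Δ·Π!·Σ² = 1/42  (sign +1)
I_A²/I_B² = (1/18)/(1/42) = 7/3

7/3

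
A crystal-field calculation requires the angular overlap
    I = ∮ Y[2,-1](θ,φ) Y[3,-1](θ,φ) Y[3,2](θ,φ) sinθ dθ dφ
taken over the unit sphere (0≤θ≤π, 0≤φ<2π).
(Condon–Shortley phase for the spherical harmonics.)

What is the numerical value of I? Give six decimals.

m-sum 0 ✓  L=8 even ✓  1≤3≤5 ✓
Π(2lᵢ+1) = 5×7×7 = 245
triangle coeff Δ(2,3,3) = 1/3780
Σ_t [0,2]: t=0:+1/24 t=1:−1/4 t=2:+1/24 = -1/6
(3j)²=4/105 [(2 3 3; 0 0 0)], sign=+1
Σ_t [1,2]: t=1:−1/12 t=2:+1/48 = -1/16
(3j)²=1/28 [(2 3 3; -1 -1 2)], sign=+1
⇒ 4πI² = 1/3
I = (+1)√(1/3/(4π)) = 0.16286750

0.162868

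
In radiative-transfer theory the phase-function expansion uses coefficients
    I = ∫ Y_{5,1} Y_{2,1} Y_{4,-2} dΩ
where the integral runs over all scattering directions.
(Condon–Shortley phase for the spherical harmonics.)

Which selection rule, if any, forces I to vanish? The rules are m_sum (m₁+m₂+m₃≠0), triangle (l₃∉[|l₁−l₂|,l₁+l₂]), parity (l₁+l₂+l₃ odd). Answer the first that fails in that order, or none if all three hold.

azimuthal sum: 1 + 1 − 2 = 0  ✓
3 ≤ 4 ≤ 7 (triangle on l)  ✓
L = 5 + 2 + 4 = 11 (odd)  ✗

parity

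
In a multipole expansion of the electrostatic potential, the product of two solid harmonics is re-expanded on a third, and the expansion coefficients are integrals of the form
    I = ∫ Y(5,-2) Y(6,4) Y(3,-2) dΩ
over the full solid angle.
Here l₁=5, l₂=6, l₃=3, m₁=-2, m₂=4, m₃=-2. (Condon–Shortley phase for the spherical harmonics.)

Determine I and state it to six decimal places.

0.088266

Checks pass: Σm=0; 14 even; l₃=3∈[1,11].
(2·5+1)(2·6+1)(2·3+1) = 1001
Δ: 8! 2! 4! / 15! → 1/675675
sum: t=3:−1/8640 t=4:+1/2304 t=5:−1/8640 = 7/34560
3j²(5 6 3; 0 0 0) = Δ·Π!·Σ² = 7/429  (sign -1)
sum: t=6:+1/34560 t=7:−1/60480 = 1/80640
3j²(5 6 3; -2 4 -2) = Δ·Π!·Σ² = 6/1001  (sign -1)
combine: 4πI² = 1001·7/429·6/1001 = 14/143
take √, sign +1: I = 0.08826552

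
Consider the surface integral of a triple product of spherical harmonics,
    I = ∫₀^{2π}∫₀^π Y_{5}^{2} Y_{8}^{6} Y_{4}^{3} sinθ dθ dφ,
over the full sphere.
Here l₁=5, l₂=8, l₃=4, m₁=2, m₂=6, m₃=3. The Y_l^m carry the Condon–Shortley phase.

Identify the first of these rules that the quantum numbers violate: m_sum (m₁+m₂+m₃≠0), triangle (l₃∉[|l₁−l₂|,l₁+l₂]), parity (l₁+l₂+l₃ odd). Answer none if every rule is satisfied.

m_sum

m₁+m₂+m₃ = 2 + 6 + 3 = 11  ✗
triangle: |5−8|=3 ≤ l₃=4 ≤ 5+8=13
parity: l₁+l₂+l₃ = 17 is odd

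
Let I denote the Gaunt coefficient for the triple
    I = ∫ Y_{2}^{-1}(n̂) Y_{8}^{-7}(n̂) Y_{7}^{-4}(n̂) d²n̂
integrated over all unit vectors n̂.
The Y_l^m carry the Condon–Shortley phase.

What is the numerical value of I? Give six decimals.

Σmᵢ = -12 ≠ 0, so the φ-integral vanishes; I = 0

0.000000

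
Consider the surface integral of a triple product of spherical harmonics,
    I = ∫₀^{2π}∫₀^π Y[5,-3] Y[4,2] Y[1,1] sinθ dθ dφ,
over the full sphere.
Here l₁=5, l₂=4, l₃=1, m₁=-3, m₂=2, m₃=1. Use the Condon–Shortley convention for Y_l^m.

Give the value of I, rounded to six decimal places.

Checks pass: Σm=0; 10 even; l₃=1∈[1,9].
(2·5+1)(2·4+1)(2·1+1) = 297
Δ: 8! 2! 0! / 11! → 1/495
sum: t=4:+1/576 = 1/576
3j²(5 4 1; 0 0 0) = Δ·Π!·Σ² = 5/99  (sign -1)
sum: t=6:+1/2880 = 1/2880
3j²(5 4 1; -3 2 1) = Δ·Π!·Σ² = 28/495  (sign +1)
combine: 4πI² = 297·5/99·28/495 = 28/33
take √, sign -1: I = -0.25984664

-0.259847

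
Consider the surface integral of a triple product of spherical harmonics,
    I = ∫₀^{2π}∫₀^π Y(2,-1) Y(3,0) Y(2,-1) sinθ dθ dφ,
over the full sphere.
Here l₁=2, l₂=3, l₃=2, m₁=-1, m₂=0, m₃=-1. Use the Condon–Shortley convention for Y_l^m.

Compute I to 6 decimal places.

Σmᵢ = -2 ≠ 0, so the φ-integral vanishes; I = 0

0.000000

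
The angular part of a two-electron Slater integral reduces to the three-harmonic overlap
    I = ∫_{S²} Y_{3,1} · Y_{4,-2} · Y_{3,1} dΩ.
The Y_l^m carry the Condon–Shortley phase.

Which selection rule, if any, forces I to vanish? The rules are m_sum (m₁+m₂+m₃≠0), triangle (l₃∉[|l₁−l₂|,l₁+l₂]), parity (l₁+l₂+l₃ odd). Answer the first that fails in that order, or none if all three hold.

none

azimuthal sum: 1 − 2 + 1 = 0  ✓
1 ≤ 3 ≤ 7 (triangle on l)  ✓
L = 3 + 4 + 3 = 10 (even)  ✓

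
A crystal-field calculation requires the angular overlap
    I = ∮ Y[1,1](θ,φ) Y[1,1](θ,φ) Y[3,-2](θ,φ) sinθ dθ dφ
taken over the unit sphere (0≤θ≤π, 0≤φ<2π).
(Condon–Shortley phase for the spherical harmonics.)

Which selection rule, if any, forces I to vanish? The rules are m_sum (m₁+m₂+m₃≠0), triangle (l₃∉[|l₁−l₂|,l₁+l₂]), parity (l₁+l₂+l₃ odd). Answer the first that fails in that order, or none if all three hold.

triangle

m₁+m₂+m₃ = 1 + 1 − 2 = 0  ✓
triangle: |1−1|=0 ≤ l₃=3 ≤ 1+1=2  ✗
parity: l₁+l₂+l₃ = 5 is odd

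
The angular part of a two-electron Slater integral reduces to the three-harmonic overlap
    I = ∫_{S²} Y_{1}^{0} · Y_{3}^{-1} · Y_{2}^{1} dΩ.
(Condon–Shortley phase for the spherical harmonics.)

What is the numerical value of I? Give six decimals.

Rules hold: Σm=0, L=6 even, 2≤2≤4.
N = 3·7·5 = 105
Δ = 2!·0!·4!/7! = 1/105
Racah Σ t=1..1: t=1:−1/4 = -1/4
⇒ 3j(1 3 2; 0 0 0)² = 3/35, sgn -1
Racah Σ t=1..1: t=1:−1/6 = -1/6
⇒ 3j(1 3 2; 0 -1 1)² = 8/105, sgn +1
4πI² = N·(3j₀)²·(3jₘ)² = 24/35
I = -1·√(0.685714/4π) = -0.23359668

-0.233597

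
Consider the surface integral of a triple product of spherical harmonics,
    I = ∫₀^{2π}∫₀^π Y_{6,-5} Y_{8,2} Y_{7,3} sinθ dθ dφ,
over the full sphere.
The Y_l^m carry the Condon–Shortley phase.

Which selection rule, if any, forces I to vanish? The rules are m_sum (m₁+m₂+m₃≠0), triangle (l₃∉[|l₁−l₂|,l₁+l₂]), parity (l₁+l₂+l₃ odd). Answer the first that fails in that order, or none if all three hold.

parity

m₁+m₂+m₃ = -5 + 2 + 3 = 0  ✓
triangle: |6−8|=2 ≤ l₃=7 ≤ 6+8=14  ✓
parity: l₁+l₂+l₃ = 21 is odd  ✗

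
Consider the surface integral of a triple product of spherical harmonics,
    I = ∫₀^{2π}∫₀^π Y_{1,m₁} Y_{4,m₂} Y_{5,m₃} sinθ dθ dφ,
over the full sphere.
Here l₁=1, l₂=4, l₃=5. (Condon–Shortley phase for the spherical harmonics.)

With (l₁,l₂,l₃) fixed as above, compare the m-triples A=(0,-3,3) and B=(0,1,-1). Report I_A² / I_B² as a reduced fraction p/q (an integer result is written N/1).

2/3

Same 1,4,5: normalisation and zero-m 3j drop out of the ratio.
A: Δ: 0! 2! 8! / 11! → 1/495; sum: t=0:+1/5040 = 1/5040; 3j²(1 4 5; 0 -3 3) = Δ·Π!·Σ² = 16/495  (sign +1)
B: Δ: 0! 2! 8! / 11! → 1/495; sum: t=0:+1/720 = 1/720; 3j²(1 4 5; 0 1 -1) = Δ·Π!·Σ² = 8/165  (sign +1)
I_A²/I_B² = (16/495)/(8/165) = 2/3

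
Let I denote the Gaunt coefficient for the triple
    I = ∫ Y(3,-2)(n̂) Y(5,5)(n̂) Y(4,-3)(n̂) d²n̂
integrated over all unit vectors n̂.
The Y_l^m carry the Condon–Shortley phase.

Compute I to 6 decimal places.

m-sum 0 ✓  L=12 even ✓  2≤4≤8 ✓
Π(2lᵢ+1) = 7×11×9 = 693
triangle coeff Δ(3,5,4) = 1/180180
Σ_t [1,3]: t=1:−1/576 t=2:+1/144 t=3:−1/576 = 1/288
(3j)²=20/1001 [(3 5 4; 0 0 0)], sign=+1
Σ_t [4,4]: t=4:+1/17280 = 1/17280
(3j)²=35/858 [(3 5 4; -2 5 -3)], sign=-1
⇒ 4πI² = 1050/1859
I = (-1)√(1050/1859/(4π)) = -0.21200691

-0.212007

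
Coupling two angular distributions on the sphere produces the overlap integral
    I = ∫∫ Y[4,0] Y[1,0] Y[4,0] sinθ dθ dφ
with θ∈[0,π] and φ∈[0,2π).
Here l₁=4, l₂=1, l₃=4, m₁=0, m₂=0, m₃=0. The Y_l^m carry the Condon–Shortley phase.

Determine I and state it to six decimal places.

L=9 odd ⇒ parity kills the (l;000) factor ⇒ I = 0

0.000000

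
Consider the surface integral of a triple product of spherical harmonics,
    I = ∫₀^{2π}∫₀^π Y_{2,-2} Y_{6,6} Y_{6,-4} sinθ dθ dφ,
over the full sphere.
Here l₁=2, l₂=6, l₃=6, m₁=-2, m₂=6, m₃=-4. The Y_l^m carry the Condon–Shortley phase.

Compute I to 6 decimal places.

Rules hold: Σm=0, L=14 even, 4≤6≤8.
N = 5·13·13 = 845
Δ = 2!·2!·10!/15! = 1/90090
Racah Σ t=0..2: t=0:+1/69120 t=1:−1/14400 t=2:+1/69120 = -7/172800
⇒ 3j(2 6 6; 0 0 0)² = 14/715, sgn -1
Racah Σ t=2..2: t=2:+1/14515200 = 1/14515200
⇒ 3j(2 6 6; -2 6 -4)² = 2/455, sgn +1
4πI² = N·(3j₀)²·(3jₘ)² = 4/55
I = -1·√(0.0727273/4π) = -0.07607531

-0.076075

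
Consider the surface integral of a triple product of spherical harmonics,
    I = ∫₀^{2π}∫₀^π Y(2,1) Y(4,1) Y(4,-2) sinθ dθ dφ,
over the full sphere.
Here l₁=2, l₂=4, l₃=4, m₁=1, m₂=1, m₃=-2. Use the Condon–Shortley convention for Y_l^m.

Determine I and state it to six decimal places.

m-sum 0 ✓  L=10 even ✓  2≤4≤6 ✓
Π(2lᵢ+1) = 5×9×9 = 405
triangle coeff Δ(2,4,4) = 1/13860
Σ_t [0,2]: t=0:+1/192 t=1:−1/36 t=2:+1/192 = -5/288
(3j)²=20/693 [(2 4 4; 0 0 0)], sign=-1
Σ_t [0,1]: t=0:+1/240 t=1:−1/96 = -1/160
(3j)²=27/1540 [(2 4 4; 1 1 -2)], sign=-1
⇒ 4πI² = 1215/5929
I = (+1)√(1215/5929/(4π)) = 0.12770047

0.127700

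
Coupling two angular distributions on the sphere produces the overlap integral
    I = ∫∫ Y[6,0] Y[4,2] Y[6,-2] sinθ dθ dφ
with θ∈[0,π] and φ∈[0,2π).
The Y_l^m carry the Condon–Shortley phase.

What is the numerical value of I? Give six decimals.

-0.107540

m-sum 0 ✓  L=16 even ✓  2≤6≤10 ✓
Π(2lᵢ+1) = 13×9×13 = 1521
triangle coeff Δ(6,4,6) = 1/15315300
Σ_t [0,4]: t=0:+1/829440 t=1:−1/25920 t=2:+1/9216 t=3:−1/25920 t=4:+1/829440 = 7/207360
(3j)²=28/2431 [(6 4 6; 0 0 0)], sign=+1
Σ_t [2,4]: t=2:+1/55296 t=3:−1/25920 t=4:+1/138240 = -11/829440
(3j)²=11/1326 [(6 4 6; 0 2 -2)], sign=-1
⇒ 4πI² = 42/289
I = (-1)√(42/289/(4π)) = -0.10754019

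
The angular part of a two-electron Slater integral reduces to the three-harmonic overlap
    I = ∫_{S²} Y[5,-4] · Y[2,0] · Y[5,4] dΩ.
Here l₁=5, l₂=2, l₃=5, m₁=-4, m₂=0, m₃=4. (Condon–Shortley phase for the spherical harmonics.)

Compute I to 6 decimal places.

Rules hold: Σm=0, L=12 even, 3≤5≤7.
N = 11·5·11 = 605
Δ = 2!·8!·2!/13! = 1/38610
Racah Σ t=0..2: t=0:+1/2880 t=1:−1/576 t=2:+1/2880 = -1/960
⇒ 3j(5 2 5; 0 0 0)² = 10/429, sgn +1
Racah Σ t=1..2: t=1:−1/40320 t=2:+1/20160 = 1/40320
⇒ 3j(5 2 5; -4 0 4)² = 6/715, sgn -1
4πI² = N·(3j₀)²·(3jₘ)² = 20/169
I = -1·√(0.118343/4π) = -0.09704356

-0.097044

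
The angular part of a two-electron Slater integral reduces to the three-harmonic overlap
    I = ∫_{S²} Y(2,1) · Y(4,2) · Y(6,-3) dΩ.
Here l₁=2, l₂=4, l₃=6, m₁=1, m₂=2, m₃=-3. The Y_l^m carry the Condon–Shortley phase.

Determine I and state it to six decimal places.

-0.252474

Checks pass: Σm=0; 12 even; l₃=6∈[2,6].
(2·2+1)(2·4+1)(2·6+1) = 585
Δ: 0! 4! 8! / 13! → 1/6435
sum: t=0:+1/2304 = 1/2304
3j²(2 4 6; 0 0 0) = Δ·Π!·Σ² = 5/143  (sign +1)
sum: t=0:+1/8640 = 1/8640
3j²(2 4 6; 1 2 -3) = Δ·Π!·Σ² = 28/715  (sign -1)
combine: 4πI² = 585·5/143·28/715 = 1260/1573
take √, sign -1: I = -0.25247360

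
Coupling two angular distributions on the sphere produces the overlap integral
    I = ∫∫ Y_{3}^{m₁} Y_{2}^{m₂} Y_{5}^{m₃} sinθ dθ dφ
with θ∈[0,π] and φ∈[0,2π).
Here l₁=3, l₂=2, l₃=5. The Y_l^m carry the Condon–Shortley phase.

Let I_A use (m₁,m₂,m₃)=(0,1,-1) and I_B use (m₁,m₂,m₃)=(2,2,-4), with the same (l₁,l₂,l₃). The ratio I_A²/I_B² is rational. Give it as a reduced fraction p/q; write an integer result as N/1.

Shared (l₁,l₂,l₃)=(3,2,5): N and (l;000)² cancel in I_A²/I_B².
A: Δ = 0!·6!·4!/11! = 1/2310; Racah Σ t=0..0: t=0:+1/216 = 1/216; ⇒ 3j(3 2 5; 0 1 -1)² = 8/231, sgn +1
B: Δ = 0!·6!·4!/11! = 1/2310; Racah Σ t=0..0: t=0:+1/2880 = 1/2880; ⇒ 3j(3 2 5; 2 2 -4)² = 3/55, sgn -1
I_A²/I_B² = (8/231)/(3/55) = 40/63

40/63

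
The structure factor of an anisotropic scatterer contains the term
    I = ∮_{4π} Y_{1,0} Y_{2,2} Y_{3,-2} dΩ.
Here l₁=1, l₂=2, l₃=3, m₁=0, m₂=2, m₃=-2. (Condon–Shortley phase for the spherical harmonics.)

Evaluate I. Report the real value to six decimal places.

0.184674

Rules hold: Σm=0, L=6 even, 1≤3≤3.
N = 3·5·7 = 105
Δ = 0!·2!·4!/7! = 1/105
Racah Σ t=0..0: t=0:+1/4 = 1/4
⇒ 3j(1 2 3; 0 0 0)² = 3/35, sgn -1
Racah Σ t=0..0: t=0:+1/24 = 1/24
⇒ 3j(1 2 3; 0 2 -2)² = 1/21, sgn -1
4πI² = N·(3j₀)²·(3jₘ)² = 3/7
I = +1·√(0.428571/4π) = 0.18467439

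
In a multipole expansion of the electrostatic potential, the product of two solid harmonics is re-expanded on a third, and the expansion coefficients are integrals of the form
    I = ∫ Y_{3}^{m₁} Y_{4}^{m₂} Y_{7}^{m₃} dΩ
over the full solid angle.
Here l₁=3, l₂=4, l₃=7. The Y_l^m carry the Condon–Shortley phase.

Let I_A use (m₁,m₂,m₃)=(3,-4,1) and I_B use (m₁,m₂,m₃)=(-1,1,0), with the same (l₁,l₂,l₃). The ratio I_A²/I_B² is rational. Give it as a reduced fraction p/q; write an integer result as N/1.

1/735

l's match ⇒ only the (l;m) 3-j factors differ between A and B.
A: triangle coeff Δ(3,4,7) = 1/45045; Σ_t [0,0]: t=0:+1/29030400 = 1/29030400; (3j)²=1/45045 [(3 4 7; 3 -4 1)], sign=+1
B: triangle coeff Δ(3,4,7) = 1/45045; Σ_t [0,0]: t=0:+1/34560 = 1/34560; (3j)²=7/429 [(3 4 7; -1 1 0)], sign=-1
I_A²/I_B² = (1/45045)/(7/429) = 1/735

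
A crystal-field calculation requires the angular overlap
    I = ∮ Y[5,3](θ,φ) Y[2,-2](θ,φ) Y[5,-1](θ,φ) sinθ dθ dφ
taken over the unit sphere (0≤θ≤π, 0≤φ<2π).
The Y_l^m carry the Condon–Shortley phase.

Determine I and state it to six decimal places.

m-sum 0 ✓  L=12 even ✓  3≤5≤7 ✓
Π(2lᵢ+1) = 11×5×11 = 605
triangle coeff Δ(5,2,5) = 1/38610
Σ_t [0,2]: t=0:+1/2880 t=1:−1/576 t=2:+1/2880 = -1/960
(3j)²=10/429 [(5 2 5; 0 0 0)], sign=+1
Σ_t [0,0]: t=0:+1/5760 = 1/5760
(3j)²=56/2145 [(5 2 5; 3 -2 -1)], sign=+1
⇒ 4πI² = 560/1521
I = (+1)√(560/1521/(4π)) = 0.17116875

0.171169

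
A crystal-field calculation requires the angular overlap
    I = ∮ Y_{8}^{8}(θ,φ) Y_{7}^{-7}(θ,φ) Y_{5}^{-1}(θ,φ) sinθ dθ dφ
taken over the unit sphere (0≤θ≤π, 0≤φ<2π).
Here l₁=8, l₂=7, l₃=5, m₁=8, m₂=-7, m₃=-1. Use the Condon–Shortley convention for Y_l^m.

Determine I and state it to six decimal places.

Checks pass: Σm=0; 20 even; l₃=5∈[1,15].
(2·8+1)(2·7+1)(2·5+1) = 2805
Δ: 10! 6! 4! / 21! → 1/814773960
sum: t=3:−1/87091200 t=4:+1/4976640 t=5:−1/2073600 t=6:+1/4976640 t=7:−1/87091200 = -1/9676800
3j²(8 7 5; 0 0 0) = Δ·Π!·Σ² = 360/46189  (sign +1)
sum: t=0:+1/62705664000 = 1/62705664000
3j²(8 7 5; 8 -7 -1) = Δ·Π!·Σ² = 143/14535  (sign +1)
combine: 4πI² = 2805·360/46189·143/14535 = 1320/6137
take √, sign +1: I = 0.13082898

0.130829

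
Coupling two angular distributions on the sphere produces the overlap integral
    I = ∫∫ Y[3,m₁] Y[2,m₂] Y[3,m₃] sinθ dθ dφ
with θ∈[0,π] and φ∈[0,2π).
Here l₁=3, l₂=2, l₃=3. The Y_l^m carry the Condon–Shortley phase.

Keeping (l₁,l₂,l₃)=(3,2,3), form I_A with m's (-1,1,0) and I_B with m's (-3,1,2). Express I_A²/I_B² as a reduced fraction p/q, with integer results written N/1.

2/25

Shared (l₁,l₂,l₃)=(3,2,3): N and (l;000)² cancel in I_A²/I_B².
A: Δ = 2!·4!·2!/9! = 1/3780; Racah Σ t=1..2: t=1:−1/12 t=2:+1/8 = 1/24; ⇒ 3j(3 2 3; -1 1 0)² = 1/210, sgn -1
B: Δ = 2!·4!·2!/9! = 1/3780; Racah Σ t=2..2: t=2:+1/48 = 1/48; ⇒ 3j(3 2 3; -3 1 2)² = 5/84, sgn -1
I_A²/I_B² = (1/210)/(5/84) = 2/25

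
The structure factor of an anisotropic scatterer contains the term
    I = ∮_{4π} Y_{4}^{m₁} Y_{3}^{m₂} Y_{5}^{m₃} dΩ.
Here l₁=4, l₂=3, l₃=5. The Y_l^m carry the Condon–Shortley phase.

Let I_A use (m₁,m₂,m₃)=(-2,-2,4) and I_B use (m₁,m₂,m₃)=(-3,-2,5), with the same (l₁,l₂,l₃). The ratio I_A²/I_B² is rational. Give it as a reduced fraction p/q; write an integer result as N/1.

16/35

Shared (l₁,l₂,l₃)=(4,3,5): N and (l;000)² cancel in I_A²/I_B².
A: Δ = 2!·6!·4!/13! = 1/180180; Racah Σ t=0..1: t=0:+1/8640 t=1:−1/2880 = -1/4320; ⇒ 3j(4 3 5; -2 -2 4)² = 8/429, sgn +1
B: Δ = 2!·6!·4!/13! = 1/180180; Racah Σ t=1..1: t=1:−1/17280 = -1/17280; ⇒ 3j(4 3 5; -3 -2 5)² = 35/858, sgn -1
I_A²/I_B² = (8/429)/(35/858) = 16/35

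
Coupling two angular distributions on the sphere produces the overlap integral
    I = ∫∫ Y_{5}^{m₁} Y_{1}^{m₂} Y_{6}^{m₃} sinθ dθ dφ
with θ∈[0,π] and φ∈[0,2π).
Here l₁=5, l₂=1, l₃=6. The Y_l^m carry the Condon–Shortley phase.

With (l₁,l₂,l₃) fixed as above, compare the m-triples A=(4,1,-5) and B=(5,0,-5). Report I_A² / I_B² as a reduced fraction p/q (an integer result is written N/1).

l's match ⇒ only the (l;m) 3-j factors differ between A and B.
A: triangle coeff Δ(5,1,6) = 1/858; Σ_t [0,0]: t=0:+1/725760 = 1/725760; (3j)²=5/78 [(5 1 6; 4 1 -5)], sign=-1
B: triangle coeff Δ(5,1,6) = 1/858; Σ_t [0,0]: t=0:+1/3628800 = 1/3628800; (3j)²=1/78 [(5 1 6; 5 0 -5)], sign=-1
I_A²/I_B² = (5/78)/(1/78) = 5/1

5/1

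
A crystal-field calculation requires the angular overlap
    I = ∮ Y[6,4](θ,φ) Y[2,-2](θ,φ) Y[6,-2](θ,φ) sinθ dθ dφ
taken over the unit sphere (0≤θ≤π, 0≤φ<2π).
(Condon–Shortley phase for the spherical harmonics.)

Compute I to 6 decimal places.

m-sum 0 ✓  L=14 even ✓  4≤6≤8 ✓
Π(2lᵢ+1) = 13×5×13 = 845
triangle coeff Δ(6,2,6) = 1/90090
Σ_t [0,2]: t=0:+1/69120 t=1:−1/14400 t=2:+1/69120 = -7/172800
(3j)²=14/715 [(6 2 6; 0 0 0)], sign=-1
Σ_t [0,0]: t=0:+1/322560 = 1/322560
(3j)²=18/1001 [(6 2 6; 4 -2 -2)], sign=+1
⇒ 4πI² = 36/121
I = (-1)√(36/121/(4π)) = -0.15386989

-0.153870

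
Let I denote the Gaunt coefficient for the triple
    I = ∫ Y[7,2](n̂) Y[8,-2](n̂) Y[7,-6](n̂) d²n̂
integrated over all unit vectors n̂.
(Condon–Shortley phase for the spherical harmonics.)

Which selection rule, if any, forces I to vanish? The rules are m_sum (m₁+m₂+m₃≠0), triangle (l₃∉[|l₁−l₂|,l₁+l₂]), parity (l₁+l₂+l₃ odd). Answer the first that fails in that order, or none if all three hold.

m_sum

m₁+m₂+m₃ = 2 − 2 − 6 = -6  ✗
triangle: |7−8|=1 ≤ l₃=7 ≤ 7+8=15
parity: l₁+l₂+l₃ = 22 is even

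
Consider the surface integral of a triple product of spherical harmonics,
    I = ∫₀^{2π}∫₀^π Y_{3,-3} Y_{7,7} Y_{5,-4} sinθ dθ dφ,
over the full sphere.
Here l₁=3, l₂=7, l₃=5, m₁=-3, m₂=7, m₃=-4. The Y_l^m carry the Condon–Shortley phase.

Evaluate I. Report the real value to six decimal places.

L=15 odd ⇒ parity kills the (l;000) factor ⇒ I = 0

0.000000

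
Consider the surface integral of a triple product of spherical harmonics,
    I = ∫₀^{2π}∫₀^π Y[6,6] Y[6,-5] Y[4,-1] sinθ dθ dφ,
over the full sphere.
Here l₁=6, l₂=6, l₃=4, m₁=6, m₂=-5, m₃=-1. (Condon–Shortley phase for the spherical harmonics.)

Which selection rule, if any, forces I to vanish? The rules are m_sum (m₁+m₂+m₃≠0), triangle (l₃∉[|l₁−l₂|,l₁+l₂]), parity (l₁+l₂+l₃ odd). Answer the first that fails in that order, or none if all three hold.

Σmᵢ = 0  ✓
l₃∈[|l₁−l₂|,l₁+l₂]=[0,12], have l₃=4  ✓
Σlᵢ = 16 ⇒ even  ✓

none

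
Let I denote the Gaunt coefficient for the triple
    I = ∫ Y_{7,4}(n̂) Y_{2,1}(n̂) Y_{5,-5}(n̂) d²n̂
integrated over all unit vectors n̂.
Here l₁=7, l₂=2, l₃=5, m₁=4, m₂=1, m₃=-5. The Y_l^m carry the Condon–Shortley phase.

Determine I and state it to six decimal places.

0.037585

m-sum 0 ✓  L=14 even ✓  5≤5≤9 ✓
Π(2lᵢ+1) = 15×5×11 = 825
triangle coeff Δ(7,2,5) = 1/15015
Σ_t [2,2]: t=2:+1/57600 = 1/57600
(3j)²=21/715 [(7 2 5; 0 0 0)], sign=-1
Σ_t [3,3]: t=3:−1/21772800 = -1/21772800
(3j)²=1/1365 [(7 2 5; 4 1 -5)], sign=-1
⇒ 4πI² = 3/169
I = (+1)√(3/169/(4π)) = 0.03758481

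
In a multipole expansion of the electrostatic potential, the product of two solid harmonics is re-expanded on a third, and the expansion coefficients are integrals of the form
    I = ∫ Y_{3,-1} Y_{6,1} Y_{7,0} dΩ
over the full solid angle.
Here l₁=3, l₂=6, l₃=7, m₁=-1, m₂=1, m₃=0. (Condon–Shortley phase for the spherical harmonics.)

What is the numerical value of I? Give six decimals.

0.006417

Rules hold: Σm=0, L=16 even, 3≤7≤9.
N = 7·13·15 = 1365
Δ = 2!·4!·10!/17! = 1/2042040
Racah Σ t=0..2: t=0:+1/207360 t=1:−1/57600 t=2:+1/207360 = -1/129600
⇒ 3j(3 6 7; 0 0 0)² = 168/12155, sgn +1
Racah Σ t=0..2: t=0:+1/1451520 t=1:−1/103680 t=2:+1/115200 = -1/3628800
⇒ 3j(3 6 7; -1 1 0)² = 1/36465, sgn +1
4πI² = N·(3j₀)²·(3jₘ)² = 1176/2272985
I = +1·√(0.000517381/4π) = 0.00641653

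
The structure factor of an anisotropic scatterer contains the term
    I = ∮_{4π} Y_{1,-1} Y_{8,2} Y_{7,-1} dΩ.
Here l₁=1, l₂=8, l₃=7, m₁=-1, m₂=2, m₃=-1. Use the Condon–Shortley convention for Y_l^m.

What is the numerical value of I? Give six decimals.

0.205254

Checks pass: Σm=0; 16 even; l₃=7∈[7,9].
(2·1+1)(2·8+1)(2·7+1) = 765
Δ: 2! 0! 14! / 17! → 1/2040
sum: t=1:−1/25401600 = -1/25401600
3j²(1 8 7; 0 0 0) = Δ·Π!·Σ² = 8/255  (sign +1)
sum: t=2:+1/58060800 = 1/58060800
3j²(1 8 7; -1 2 -1) = Δ·Π!·Σ² = 3/136  (sign +1)
combine: 4πI² = 765·8/255·3/136 = 9/17
take √, sign +1: I = 0.20525411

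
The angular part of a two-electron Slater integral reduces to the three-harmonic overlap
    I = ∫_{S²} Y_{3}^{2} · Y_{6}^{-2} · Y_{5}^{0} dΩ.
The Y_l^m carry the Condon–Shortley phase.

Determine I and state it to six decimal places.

-0.077843

Rules hold: Σm=0, L=14 even, 3≤5≤9.
N = 7·13·11 = 1001
Δ = 4!·2!·8!/15! = 1/675675
Racah Σ t=1..3: t=1:−1/8640 t=2:+1/2304 t=3:−1/8640 = 7/34560
⇒ 3j(3 6 5; 0 0 0)² = 7/429, sgn -1
Racah Σ t=0..1: t=0:+1/13824 t=1:−1/8640 = -1/23040
⇒ 3j(3 6 5; 2 -2 0)² = 2/429, sgn +1
4πI² = N·(3j₀)²·(3jₘ)² = 98/1287
I = -1·√(0.0761461/4π) = -0.07784287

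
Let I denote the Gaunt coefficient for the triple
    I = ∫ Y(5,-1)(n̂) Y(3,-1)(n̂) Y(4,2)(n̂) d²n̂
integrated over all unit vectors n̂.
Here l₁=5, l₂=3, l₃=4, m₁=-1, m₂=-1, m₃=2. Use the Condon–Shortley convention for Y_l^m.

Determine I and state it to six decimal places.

0.106335

Checks pass: Σm=0; 12 even; l₃=4∈[2,8].
(2·5+1)(2·3+1)(2·4+1) = 693
Δ: 4! 6! 2! / 13! → 1/180180
sum: t=1:−1/576 t=2:+1/144 t=3:−1/576 = 1/288
3j²(5 3 4; 0 0 0) = Δ·Π!·Σ² = 20/1001  (sign +1)
sum: t=0:+1/34560 t=1:−1/720 t=2:+1/384 = 43/34560
3j²(5 3 4; -1 -1 2) = Δ·Π!·Σ² = 1849/180180  (sign +1)
combine: 4πI² = 693·20/1001·1849/180180 = 1849/13013
take √, sign +1: I = 0.10633465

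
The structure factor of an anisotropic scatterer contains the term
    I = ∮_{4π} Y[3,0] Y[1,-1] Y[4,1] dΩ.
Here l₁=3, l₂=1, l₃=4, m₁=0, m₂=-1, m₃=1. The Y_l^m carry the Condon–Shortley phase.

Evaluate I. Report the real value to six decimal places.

-0.194664

Rules hold: Σm=0, L=8 even, 2≤4≤4.
N = 7·3·9 = 189
Δ = 0!·6!·2!/9! = 1/252
Racah Σ t=0..0: t=0:+1/36 = 1/36
⇒ 3j(3 1 4; 0 0 0)² = 4/63, sgn +1
Racah Σ t=0..0: t=0:+1/72 = 1/72
⇒ 3j(3 1 4; 0 -1 1)² = 5/126, sgn -1
4πI² = N·(3j₀)²·(3jₘ)² = 10/21
I = -1·√(0.47619/4π) = -0.19466390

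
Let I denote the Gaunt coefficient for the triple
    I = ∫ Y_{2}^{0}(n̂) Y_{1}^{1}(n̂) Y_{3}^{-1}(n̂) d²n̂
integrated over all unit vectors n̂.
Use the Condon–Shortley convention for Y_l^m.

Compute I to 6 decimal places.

Checks pass: Σm=0; 6 even; l₃=3∈[1,3].
(2·2+1)(2·1+1)(2·3+1) = 105
Δ: 0! 4! 2! / 7! → 1/105
sum: t=0:+1/4 = 1/4
3j²(2 1 3; 0 0 0) = Δ·Π!·Σ² = 3/35  (sign -1)
sum: t=0:+1/8 = 1/8
3j²(2 1 3; 0 1 -1) = Δ·Π!·Σ² = 2/35  (sign +1)
combine: 4πI² = 105·3/35·2/35 = 18/35
take √, sign -1: I = -0.20230066

-0.202301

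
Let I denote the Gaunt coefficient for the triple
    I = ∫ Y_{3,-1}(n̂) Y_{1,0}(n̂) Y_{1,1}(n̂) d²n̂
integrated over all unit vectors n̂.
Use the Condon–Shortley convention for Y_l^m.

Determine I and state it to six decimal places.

0.000000

l₃=1 ∉ [2,4] — triangle fails ⇒ I = 0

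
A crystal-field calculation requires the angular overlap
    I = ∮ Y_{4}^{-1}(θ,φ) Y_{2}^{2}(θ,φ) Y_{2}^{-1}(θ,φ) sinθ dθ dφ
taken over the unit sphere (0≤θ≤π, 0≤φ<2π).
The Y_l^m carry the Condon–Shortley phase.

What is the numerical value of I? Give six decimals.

-0.090112

Rules hold: Σm=0, L=8 even, 2≤2≤6.
N = 9·5·5 = 225
Δ = 4!·4!·0!/9! = 1/630
Racah Σ t=2..2: t=2:+1/16 = 1/16
⇒ 3j(4 2 2; 0 0 0)² = 2/35, sgn +1
Racah Σ t=4..4: t=4:+1/144 = 1/144
⇒ 3j(4 2 2; -1 2 -1)² = 1/126, sgn -1
4πI² = N·(3j₀)²·(3jₘ)² = 5/49
I = -1·√(0.102041/4π) = -0.09011188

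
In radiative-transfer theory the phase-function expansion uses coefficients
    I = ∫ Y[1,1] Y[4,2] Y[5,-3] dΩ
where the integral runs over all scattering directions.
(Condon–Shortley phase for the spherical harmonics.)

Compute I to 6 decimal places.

Checks pass: Σm=0; 10 even; l₃=5∈[3,5].
(2·1+1)(2·4+1)(2·5+1) = 297
Δ: 0! 2! 8! / 11! → 1/495
sum: t=0:+1/576 = 1/576
3j²(1 4 5; 0 0 0) = Δ·Π!·Σ² = 5/99  (sign -1)
sum: t=0:+1/2880 = 1/2880
3j²(1 4 5; 1 2 -3) = Δ·Π!·Σ² = 28/495  (sign +1)
combine: 4πI² = 297·5/99·28/495 = 28/33
take √, sign -1: I = -0.25984664

-0.259847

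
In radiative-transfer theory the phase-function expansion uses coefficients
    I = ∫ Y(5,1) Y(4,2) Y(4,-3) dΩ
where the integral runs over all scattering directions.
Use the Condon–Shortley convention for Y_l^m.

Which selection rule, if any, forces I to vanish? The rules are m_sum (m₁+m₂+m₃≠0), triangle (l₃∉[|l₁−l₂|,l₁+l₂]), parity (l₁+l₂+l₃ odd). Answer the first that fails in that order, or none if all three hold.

m₁+m₂+m₃ = 1 + 2 − 3 = 0  ✓
triangle: |5−4|=1 ≤ l₃=4 ≤ 5+4=9  ✓
parity: l₁+l₂+l₃ = 13 is odd  ✗

parity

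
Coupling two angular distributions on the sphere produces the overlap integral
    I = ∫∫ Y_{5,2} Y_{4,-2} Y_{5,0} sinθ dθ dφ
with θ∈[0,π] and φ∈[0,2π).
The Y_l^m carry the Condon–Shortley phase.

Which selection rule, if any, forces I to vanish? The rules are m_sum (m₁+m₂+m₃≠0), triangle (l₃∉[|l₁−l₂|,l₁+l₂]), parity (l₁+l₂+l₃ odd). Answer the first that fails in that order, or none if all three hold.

Σmᵢ = 0  ✓
l₃∈[|l₁−l₂|,l₁+l₂]=[1,9], have l₃=5  ✓
Σlᵢ = 14 ⇒ even  ✓

none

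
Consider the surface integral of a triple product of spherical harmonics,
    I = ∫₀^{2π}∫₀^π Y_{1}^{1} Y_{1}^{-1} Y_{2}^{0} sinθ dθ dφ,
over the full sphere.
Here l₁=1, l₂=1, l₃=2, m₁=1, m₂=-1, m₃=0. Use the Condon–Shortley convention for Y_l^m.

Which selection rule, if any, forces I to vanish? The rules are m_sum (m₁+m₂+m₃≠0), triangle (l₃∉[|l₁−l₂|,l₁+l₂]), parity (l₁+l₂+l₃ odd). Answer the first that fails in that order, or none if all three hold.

azimuthal sum: 1 − 1 + 0 = 0  ✓
0 ≤ 2 ≤ 2 (triangle on l)  ✓
L = 1 + 1 + 2 = 4 (even)  ✓

none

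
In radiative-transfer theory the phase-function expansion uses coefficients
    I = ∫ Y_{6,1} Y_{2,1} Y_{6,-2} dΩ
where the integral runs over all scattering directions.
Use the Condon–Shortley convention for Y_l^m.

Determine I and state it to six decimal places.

Rules hold: Σm=0, L=14 even, 4≤6≤8.
N = 13·5·13 = 845
Δ = 2!·10!·2!/15! = 1/90090
Racah Σ t=0..2: t=0:+1/69120 t=1:−1/14400 t=2:+1/69120 = -7/172800
⇒ 3j(6 2 6; 0 0 0)² = 14/715, sgn -1
Racah Σ t=1..2: t=1:−1/34560 t=2:+1/60480 = -1/80640
⇒ 3j(6 2 6; 1 1 -2)² = 6/1001, sgn -1
4πI² = N·(3j₀)²·(3jₘ)² = 12/121
I = +1·√(0.0991736/4π) = 0.08883682

0.088837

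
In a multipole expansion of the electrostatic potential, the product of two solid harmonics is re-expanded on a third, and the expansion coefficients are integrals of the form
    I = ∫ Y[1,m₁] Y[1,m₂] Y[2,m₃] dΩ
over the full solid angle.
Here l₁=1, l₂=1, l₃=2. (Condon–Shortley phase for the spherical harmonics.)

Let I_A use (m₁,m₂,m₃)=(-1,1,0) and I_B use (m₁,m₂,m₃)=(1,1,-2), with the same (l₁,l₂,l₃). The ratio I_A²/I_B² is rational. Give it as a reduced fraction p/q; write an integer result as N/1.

1/6

l's match ⇒ only the (l;m) 3-j factors differ between A and B.
A: triangle coeff Δ(1,1,2) = 1/30; Σ_t [0,0]: t=0:+1/4 = 1/4; (3j)²=1/30 [(1 1 2; -1 1 0)], sign=+1
B: triangle coeff Δ(1,1,2) = 1/30; Σ_t [0,0]: t=0:+1/4 = 1/4; (3j)²=1/5 [(1 1 2; 1 1 -2)], sign=+1
I_A²/I_B² = (1/30)/(1/5) = 1/6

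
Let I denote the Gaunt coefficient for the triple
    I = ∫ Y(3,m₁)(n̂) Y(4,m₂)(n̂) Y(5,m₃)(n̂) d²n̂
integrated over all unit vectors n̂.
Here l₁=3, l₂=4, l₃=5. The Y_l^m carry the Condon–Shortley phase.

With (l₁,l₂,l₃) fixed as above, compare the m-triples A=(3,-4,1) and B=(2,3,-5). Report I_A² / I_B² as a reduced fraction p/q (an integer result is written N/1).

2/35

Same 3,4,5: normalisation and zero-m 3j drop out of the ratio.
A: Δ: 2! 4! 6! / 13! → 1/180180; sum: t=0:+1/34560 = 1/34560; 3j²(3 4 5; 3 -4 1) = Δ·Π!·Σ² = 1/429  (sign +1)
B: Δ: 2! 4! 6! / 13! → 1/180180; sum: t=1:−1/17280 = -1/17280; 3j²(3 4 5; 2 3 -5) = Δ·Π!·Σ² = 35/858  (sign -1)
I_A²/I_B² = (1/429)/(35/858) = 2/35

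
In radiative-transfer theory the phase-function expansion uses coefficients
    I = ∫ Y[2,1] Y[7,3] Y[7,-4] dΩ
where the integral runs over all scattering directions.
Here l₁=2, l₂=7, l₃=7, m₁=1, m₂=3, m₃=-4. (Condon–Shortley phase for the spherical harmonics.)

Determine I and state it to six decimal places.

0.162315

m-sum 0 ✓  L=16 even ✓  5≤7≤9 ✓
Π(2lᵢ+1) = 5×15×15 = 1125
triangle coeff Δ(2,7,7) = 1/185640
Σ_t [0,2]: t=0:+1/2419200 t=1:−1/518400 t=2:+1/2419200 = -1/907200
(3j)²=56/3315 [(2 7 7; 0 0 0)], sign=+1
Σ_t [0,1]: t=0:+1/14515200 t=1:−1/4354560 = -1/6220800
(3j)²=77/4420 [(2 7 7; 1 3 -4)], sign=+1
⇒ 4πI² = 16170/48841
I = (+1)√(16170/48841/(4π)) = 0.16231468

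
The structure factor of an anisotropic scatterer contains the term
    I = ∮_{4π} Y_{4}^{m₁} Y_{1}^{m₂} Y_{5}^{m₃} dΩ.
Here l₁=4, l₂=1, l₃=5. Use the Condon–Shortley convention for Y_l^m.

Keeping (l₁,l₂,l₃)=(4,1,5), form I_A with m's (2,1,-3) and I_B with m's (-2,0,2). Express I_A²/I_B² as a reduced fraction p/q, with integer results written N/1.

4/3

Same 4,1,5: normalisation and zero-m 3j drop out of the ratio.
A: Δ: 0! 8! 2! / 11! → 1/495; sum: t=0:+1/2880 = 1/2880; 3j²(4 1 5; 2 1 -3) = Δ·Π!·Σ² = 28/495  (sign +1)
B: Δ: 0! 8! 2! / 11! → 1/495; sum: t=0:+1/1440 = 1/1440; 3j²(4 1 5; -2 0 2) = Δ·Π!·Σ² = 7/165  (sign -1)
I_A²/I_B² = (28/495)/(7/165) = 4/3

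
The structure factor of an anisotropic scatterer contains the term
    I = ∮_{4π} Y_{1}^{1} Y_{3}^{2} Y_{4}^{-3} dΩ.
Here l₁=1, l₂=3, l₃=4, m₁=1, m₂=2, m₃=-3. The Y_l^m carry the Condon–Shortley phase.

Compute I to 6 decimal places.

m-sum 0 ✓  L=8 even ✓  2≤4≤4 ✓
Π(2lᵢ+1) = 3×7×9 = 189
triangle coeff Δ(1,3,4) = 1/252
Σ_t [0,0]: t=0:+1/36 = 1/36
(3j)²=4/63 [(1 3 4; 0 0 0)], sign=+1
Σ_t [0,0]: t=0:+1/240 = 1/240
(3j)²=1/12 [(1 3 4; 1 2 -3)], sign=-1
⇒ 4πI² = 1/1
I = (-1)√(1/1/(4π)) = -0.28209479

-0.282095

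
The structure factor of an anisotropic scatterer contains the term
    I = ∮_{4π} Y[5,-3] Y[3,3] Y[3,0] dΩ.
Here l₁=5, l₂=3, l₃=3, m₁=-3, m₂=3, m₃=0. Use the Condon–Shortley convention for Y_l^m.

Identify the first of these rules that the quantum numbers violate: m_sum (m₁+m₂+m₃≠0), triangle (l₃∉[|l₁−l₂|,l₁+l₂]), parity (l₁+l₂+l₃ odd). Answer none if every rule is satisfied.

parity

m₁+m₂+m₃ = -3 + 3 + 0 = 0  ✓
triangle: |5−3|=2 ≤ l₃=3 ≤ 5+3=8  ✓
parity: l₁+l₂+l₃ = 11 is odd  ✗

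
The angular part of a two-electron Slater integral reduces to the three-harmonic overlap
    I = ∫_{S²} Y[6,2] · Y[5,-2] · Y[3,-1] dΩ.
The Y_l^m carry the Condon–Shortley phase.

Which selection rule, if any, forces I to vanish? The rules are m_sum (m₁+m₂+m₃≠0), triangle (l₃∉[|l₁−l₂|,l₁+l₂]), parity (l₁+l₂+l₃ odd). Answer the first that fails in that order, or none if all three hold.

Σmᵢ = -1  ✗
l₃∈[|l₁−l₂|,l₁+l₂]=[1,11], have l₃=3
Σlᵢ = 14 ⇒ even

m_sum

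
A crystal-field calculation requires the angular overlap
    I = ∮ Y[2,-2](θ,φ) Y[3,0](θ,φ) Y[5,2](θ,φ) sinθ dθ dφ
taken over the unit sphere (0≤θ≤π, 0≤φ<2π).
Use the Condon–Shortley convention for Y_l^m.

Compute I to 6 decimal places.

Checks pass: Σm=0; 10 even; l₃=5∈[1,5].
(2·2+1)(2·3+1)(2·5+1) = 385
Δ: 0! 4! 6! / 11! → 1/2310
sum: t=0:+1/144 = 1/144
3j²(2 3 5; 0 0 0) = Δ·Π!·Σ² = 10/231  (sign -1)
sum: t=0:+1/864 = 1/864
3j²(2 3 5; -2 0 2) = Δ·Π!·Σ² = 1/66  (sign -1)
combine: 4πI² = 385·10/231·1/66 = 25/99
take √, sign +1: I = 0.14175797

0.141758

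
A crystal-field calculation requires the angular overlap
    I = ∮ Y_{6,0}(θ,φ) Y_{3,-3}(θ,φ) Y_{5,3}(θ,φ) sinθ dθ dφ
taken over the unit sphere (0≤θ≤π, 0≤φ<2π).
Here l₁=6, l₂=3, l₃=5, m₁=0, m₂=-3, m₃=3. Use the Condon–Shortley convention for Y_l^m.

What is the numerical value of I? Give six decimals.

Rules hold: Σm=0, L=14 even, 3≤5≤9.
N = 13·7·11 = 1001
Δ = 4!·8!·2!/15! = 1/675675
Racah Σ t=1..3: t=1:−1/8640 t=2:+1/2304 t=3:−1/8640 = 7/34560
⇒ 3j(6 3 5; 0 0 0)² = 7/429, sgn -1
Racah Σ t=0..0: t=0:+1/69120 = 1/69120
⇒ 3j(6 3 5; 0 -3 3)² = 4/429, sgn +1
4πI² = N·(3j₀)²·(3jₘ)² = 196/1287
I = -1·√(0.152292/4π) = -0.11008644

-0.110086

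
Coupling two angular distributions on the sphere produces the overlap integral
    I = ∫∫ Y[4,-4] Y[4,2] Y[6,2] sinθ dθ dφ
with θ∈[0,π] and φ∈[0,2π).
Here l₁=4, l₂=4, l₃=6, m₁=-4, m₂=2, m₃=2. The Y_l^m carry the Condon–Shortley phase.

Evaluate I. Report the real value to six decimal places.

Checks pass: Σm=0; 14 even; l₃=6∈[0,8].
(2·4+1)(2·4+1)(2·6+1) = 1053
Δ: 2! 6! 6! / 15! → 1/1261260
sum: t=0:+1/4608 t=1:−1/1296 t=2:+1/4608 = -7/20736
3j²(4 4 6; 0 0 0) = Δ·Π!·Σ² = 20/1287  (sign -1)
sum: t=2:+1/69120 = 1/69120
3j²(4 4 6; -4 2 2) = Δ·Π!·Σ² = 4/429  (sign +1)
combine: 4πI² = 1053·20/1287·4/429 = 240/1573
take √, sign -1: I = -0.11018851

-0.110189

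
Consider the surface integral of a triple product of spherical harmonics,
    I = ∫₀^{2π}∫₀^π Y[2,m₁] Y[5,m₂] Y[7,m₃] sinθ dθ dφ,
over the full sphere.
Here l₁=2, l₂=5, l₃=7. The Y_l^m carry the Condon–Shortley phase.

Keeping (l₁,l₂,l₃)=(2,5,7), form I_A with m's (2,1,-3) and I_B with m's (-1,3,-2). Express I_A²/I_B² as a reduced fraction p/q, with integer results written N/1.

Shared (l₁,l₂,l₃)=(2,5,7): N and (l;000)² cancel in I_A²/I_B².
A: Δ = 0!·4!·10!/15! = 1/15015; Racah Σ t=0..0: t=0:+1/414720 = 1/414720; ⇒ 3j(2 5 7; 2 1 -3)² = 2/143, sgn +1
B: Δ = 0!·4!·10!/15! = 1/15015; Racah Σ t=0..0: t=0:+1/483840 = 1/483840; ⇒ 3j(2 5 7; -1 3 -2)² = 6/1001, sgn -1
I_A²/I_B² = (2/143)/(6/1001) = 7/3

7/3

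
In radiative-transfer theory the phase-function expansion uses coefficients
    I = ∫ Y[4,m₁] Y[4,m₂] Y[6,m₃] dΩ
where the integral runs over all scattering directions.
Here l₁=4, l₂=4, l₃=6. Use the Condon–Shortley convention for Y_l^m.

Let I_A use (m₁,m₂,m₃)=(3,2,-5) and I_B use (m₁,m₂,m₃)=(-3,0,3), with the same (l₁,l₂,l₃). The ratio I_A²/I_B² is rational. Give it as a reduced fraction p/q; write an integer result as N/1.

33/50

Shared (l₁,l₂,l₃)=(4,4,6): N and (l;000)² cancel in I_A²/I_B².
A: Δ = 2!·6!·6!/15! = 1/1261260; Racah Σ t=0..1: t=0:+1/172800 t=1:−1/86400 = -1/172800; ⇒ 3j(4 4 6; 3 2 -5)² = 1/130, sgn +1
B: Δ = 2!·6!·6!/15! = 1/1261260; Racah Σ t=1..2: t=1:−1/25920 t=2:+1/11520 = 1/20736; ⇒ 3j(4 4 6; -3 0 3)² = 5/429, sgn -1
I_A²/I_B² = (1/130)/(5/429) = 33/50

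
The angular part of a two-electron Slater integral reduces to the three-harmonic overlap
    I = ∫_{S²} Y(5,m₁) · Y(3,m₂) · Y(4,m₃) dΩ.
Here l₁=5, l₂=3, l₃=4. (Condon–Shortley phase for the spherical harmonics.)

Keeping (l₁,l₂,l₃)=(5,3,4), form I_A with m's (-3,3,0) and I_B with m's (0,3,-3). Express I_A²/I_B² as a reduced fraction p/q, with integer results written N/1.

l's match ⇒ only the (l;m) 3-j factors differ between A and B.
A: triangle coeff Δ(5,3,4) = 1/180180; Σ_t [4,4]: t=4:+1/2304 = 1/2304; (3j)²=5/143 [(5 3 4; -3 3 0)], sign=+1
B: triangle coeff Δ(5,3,4) = 1/180180; Σ_t [4,4]: t=4:+1/5760 = 1/5760; (3j)²=5/572 [(5 3 4; 0 3 -3)], sign=-1
I_A²/I_B² = (5/143)/(5/572) = 4/1

4/1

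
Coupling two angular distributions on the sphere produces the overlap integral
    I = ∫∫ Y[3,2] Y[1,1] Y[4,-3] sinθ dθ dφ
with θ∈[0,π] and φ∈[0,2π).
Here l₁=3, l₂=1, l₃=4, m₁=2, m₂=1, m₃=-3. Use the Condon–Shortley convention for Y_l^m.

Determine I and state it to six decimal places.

-0.282095

Rules hold: Σm=0, L=8 even, 2≤4≤4.
N = 7·3·9 = 189
Δ = 0!·6!·2!/9! = 1/252
Racah Σ t=0..0: t=0:+1/36 = 1/36
⇒ 3j(3 1 4; 0 0 0)² = 4/63, sgn +1
Racah Σ t=0..0: t=0:+1/240 = 1/240
⇒ 3j(3 1 4; 2 1 -3)² = 1/12, sgn -1
4πI² = N·(3j₀)²·(3jₘ)² = 1/1
I = -1·√(1/4π) = -0.28209479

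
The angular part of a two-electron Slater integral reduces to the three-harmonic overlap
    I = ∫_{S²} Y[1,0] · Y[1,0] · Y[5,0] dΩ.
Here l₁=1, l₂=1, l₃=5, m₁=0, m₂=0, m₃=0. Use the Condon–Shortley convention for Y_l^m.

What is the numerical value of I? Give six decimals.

triangle: need 0≤l₃≤2, have 5; I=0

0.000000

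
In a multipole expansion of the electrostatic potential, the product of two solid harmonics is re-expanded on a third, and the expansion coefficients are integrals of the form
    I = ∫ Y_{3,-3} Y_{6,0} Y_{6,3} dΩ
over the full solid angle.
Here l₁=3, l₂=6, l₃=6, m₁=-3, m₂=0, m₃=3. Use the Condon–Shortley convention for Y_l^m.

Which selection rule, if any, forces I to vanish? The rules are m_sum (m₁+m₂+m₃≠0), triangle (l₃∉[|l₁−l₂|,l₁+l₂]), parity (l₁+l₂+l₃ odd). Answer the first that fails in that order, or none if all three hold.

parity

azimuthal sum: -3 + 0 + 3 = 0  ✓
3 ≤ 6 ≤ 9 (triangle on l)  ✓
L = 3 + 6 + 6 = 15 (odd)  ✗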